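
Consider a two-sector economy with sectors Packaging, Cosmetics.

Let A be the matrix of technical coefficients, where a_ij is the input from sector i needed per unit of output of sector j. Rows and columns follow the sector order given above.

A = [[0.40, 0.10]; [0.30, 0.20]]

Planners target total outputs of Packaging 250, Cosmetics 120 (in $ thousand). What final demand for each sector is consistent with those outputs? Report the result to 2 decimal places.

I − A =
  [   0.60    -0.10]
  [  -0.30     0.80]
d = (I − A) x:
  d_P = (+0.60)·250 + (-0.10)·120 = 138.00
  d_C = (-0.30)·250 + (+0.80)·120 = 21.00

d_P = 138.00, d_C = 21.00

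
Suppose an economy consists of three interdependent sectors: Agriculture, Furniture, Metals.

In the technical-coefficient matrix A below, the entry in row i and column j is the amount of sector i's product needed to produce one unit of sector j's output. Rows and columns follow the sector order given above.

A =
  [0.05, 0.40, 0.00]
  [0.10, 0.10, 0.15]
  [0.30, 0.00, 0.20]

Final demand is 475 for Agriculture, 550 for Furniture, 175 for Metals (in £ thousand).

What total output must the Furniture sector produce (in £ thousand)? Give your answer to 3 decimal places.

x_F = 792.291

I − A =
  [   0.95    -0.40     0.00]
  [  -0.10     0.90    -0.15]
  [  -0.30     0.00     0.80]
Cofactors of I−A, C_ij = (−1)^(i+j)·(minor ij) (rows/columns in the sector order above):
  C_11 = (0.90)(0.80) − (-0.15)(0.00) = 0.7200
  C_12 = −[(-0.10)(0.80) − (-0.15)(-0.30)] = 0.1250
  C_13 = (-0.10)(0.00) − (0.90)(-0.30) = 0.2700
  C_21 = −[(-0.40)(0.80) − (0.00)(0.00)] = 0.3200
  C_22 = (0.95)(0.80) − (0.00)(-0.30) = 0.7600
  C_23 = −[(0.95)(0.00) − (-0.40)(-0.30)] = 0.1200
  C_31 = (-0.40)(-0.15) − (0.00)(0.90) = 0.0600
  C_32 = −[(0.95)(-0.15) − (0.00)(-0.10)] = 0.1425
  C_33 = (0.95)(0.90) − (-0.40)(-0.10) = 0.8150
det(I−A) = Σ_j (I−A)_1j·C_1j = (0.95)(0.7200) + (-0.40)(0.1250) + (0.00)(0.2700) = 0.6340
adj(I−A) = Cᵀ =
  [ 0.7200   0.3200   0.0600]
  [ 0.1250   0.7600   0.1425]
  [ 0.2700   0.1200   0.8150]
(I − A)⁻¹ = adj(I−A) / det(I−A) ≈
  [   1.1356     0.5047     0.0946]
  [   0.1972     1.1987     0.2248]
  [   0.4259     0.1893     1.2855]
x = (I − A)⁻¹ d = adj(I−A)·d / det(I−A), with det(I−A) = 0.6340:
  x_A = (0.7200·475 + 0.3200·550 + 0.0600·175) / 0.6340 = 528.50 / 0.6340 ≈ 833.596
  x_F = (0.1250·475 + 0.7600·550 + 0.1425·175) / 0.6340 = 502.3125 / 0.6340 ≈ 792.291
  x_M = (0.2700·475 + 0.1200·550 + 0.8150·175) / 0.6340 = 336.875 / 0.6340 ≈ 531.349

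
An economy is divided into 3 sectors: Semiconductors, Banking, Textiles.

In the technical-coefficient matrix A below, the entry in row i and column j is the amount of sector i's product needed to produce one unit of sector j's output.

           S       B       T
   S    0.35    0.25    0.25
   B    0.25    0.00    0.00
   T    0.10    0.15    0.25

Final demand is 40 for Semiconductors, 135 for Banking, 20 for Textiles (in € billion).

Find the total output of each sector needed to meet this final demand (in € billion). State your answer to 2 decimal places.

I − A =
  [   0.65    -0.25    -0.25]
  [  -0.25     1.00     0.00]
  [  -0.10    -0.15     0.75]
Cofactors of I−A, C_ij = (−1)^(i+j)·(minor ij) (rows/columns in the sector order above):
  C_11 = (1.00)(0.75) − (0.00)(-0.15) = 0.7500
  C_12 = −[(-0.25)(0.75) − (0.00)(-0.10)] = 0.1875
  C_13 = (-0.25)(-0.15) − (1.00)(-0.10) = 0.1375
  C_21 = −[(-0.25)(0.75) − (-0.25)(-0.15)] = 0.2250
  C_22 = (0.65)(0.75) − (-0.25)(-0.10) = 0.4625
  C_23 = −[(0.65)(-0.15) − (-0.25)(-0.10)] = 0.1225
  C_31 = (-0.25)(0.00) − (-0.25)(1.00) = 0.2500
  C_32 = −[(0.65)(0.00) − (-0.25)(-0.25)] = 0.0625
  C_33 = (0.65)(1.00) − (-0.25)(-0.25) = 0.5875
det(I−A) = Σ_j (I−A)_1j·C_1j = (0.65)(0.7500) + (-0.25)(0.1875) + (-0.25)(0.1375) = 0.40625
adj(I−A) = Cᵀ =
  [ 0.7500   0.2250   0.2500]
  [ 0.1875   0.4625   0.0625]
  [ 0.1375   0.1225   0.5875]
(I − A)⁻¹ = adj(I−A) / det(I−A) ≈
  [   1.8462     0.5538     0.6154]
  [   0.4615     1.1385     0.1538]
  [   0.3385     0.3015     1.4462]
x = (I − A)⁻¹ d = adj(I−A)·d / det(I−A), with det(I−A) = 0.40625:
  x_S = (0.7500·40 + 0.2250·135 + 0.2500·20) / 0.40625 = 65.375 / 0.40625 ≈ 160.92
  x_B = (0.1875·40 + 0.4625·135 + 0.0625·20) / 0.40625 = 71.1875 / 0.40625 ≈ 175.23
  x_T = (0.1375·40 + 0.1225·135 + 0.5875·20) / 0.40625 = 33.7875 / 0.40625 ≈ 83.17

x_S = 160.92, x_B = 175.23, x_T = 83.17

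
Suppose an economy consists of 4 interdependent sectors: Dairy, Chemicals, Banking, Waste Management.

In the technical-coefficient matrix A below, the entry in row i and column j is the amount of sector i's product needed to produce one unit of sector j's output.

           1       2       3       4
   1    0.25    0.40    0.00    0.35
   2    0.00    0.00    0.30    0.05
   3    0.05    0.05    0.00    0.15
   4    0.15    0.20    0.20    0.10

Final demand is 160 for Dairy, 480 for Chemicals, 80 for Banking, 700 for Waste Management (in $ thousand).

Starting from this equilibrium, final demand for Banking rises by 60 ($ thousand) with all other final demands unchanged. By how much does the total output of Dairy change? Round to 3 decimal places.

I − A =
  [   0.75    -0.40     0.00    -0.35]
  [   0.00     1.00    -0.30    -0.05]
  [  -0.05    -0.05     1.00    -0.15]
  [  -0.15    -0.20    -0.20     0.90]
Compute the cofactors C_ij = (−1)^(i+j)·(3×3 minor ij) of I−A; the adjugate is their transpose:
adj(I−A) = Cᵀ =
  [ 0.837000   0.421500   0.203000   0.382750]
  [ 0.028250   0.596500   0.194250   0.076500]
  [ 0.067375   0.084125   0.612000   0.132875]
  [ 0.160750   0.221500   0.213000   0.732750]
det(I−A) = Σ_j (I−A)_1j·C_1j = (0.75)(0.837000) + (-0.40)(0.028250) + (0.00)(0.067375) + (-0.35)(0.160750) = 0.5601875
(I − A)⁻¹ = adj(I−A) / det(I−A) ≈
  [   1.4941     0.7524     0.3624     0.6833]
  [   0.0504     1.0648     0.3468     0.1366]
  [   0.1203     0.1502     1.0925     0.2372]
  [   0.2870     0.3954     0.3802     1.3080]
Δx = (I − A)⁻¹ Δd with Δd having +60 in the Banking component and 0 elsewhere.
So Δx_1 = L_13 · (+60), where L_13 = adj(I−A)_13 / det(I−A) = 0.203000 / 0.5601875.
Δx_1 = 0.203000 × (+60) / 0.5601875 = 12.18 / 0.5601875 ≈ 21.743.

Δx_1 = 21.743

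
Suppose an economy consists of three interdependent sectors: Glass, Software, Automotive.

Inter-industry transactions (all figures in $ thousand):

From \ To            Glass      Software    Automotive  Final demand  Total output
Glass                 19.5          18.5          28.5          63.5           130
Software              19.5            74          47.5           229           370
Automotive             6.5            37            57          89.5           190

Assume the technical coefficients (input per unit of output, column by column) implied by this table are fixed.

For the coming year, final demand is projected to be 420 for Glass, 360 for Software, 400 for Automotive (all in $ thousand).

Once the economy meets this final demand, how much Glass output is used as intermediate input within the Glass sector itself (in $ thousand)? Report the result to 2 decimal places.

Technical coefficients a_ij = z_ij / X_j:
  a_11 = 19.5/130 = 0.15, a_21 = 19.5/130 = 0.15, a_31 = 6.5/130 = 0.05
  a_12 = 18.5/370 = 0.05, a_22 = 74/370 = 0.20, a_32 = 37/370 = 0.10
  a_13 = 28.5/190 = 0.15, a_23 = 47.5/190 = 0.25, a_33 = 57/190 = 0.30
I − A =
  [   0.85    -0.05    -0.15]
  [  -0.15     0.80    -0.25]
  [  -0.05    -0.10     0.70]
Cofactors of I−A, C_ij = (−1)^(i+j)·(minor ij) (rows/columns in the sector order above):
  C_11 = (0.80)(0.70) − (-0.25)(-0.10) = 0.5350
  C_12 = −[(-0.15)(0.70) − (-0.25)(-0.05)] = 0.1175
  C_13 = (-0.15)(-0.10) − (0.80)(-0.05) = 0.0550
  C_21 = −[(-0.05)(0.70) − (-0.15)(-0.10)] = 0.0500
  C_22 = (0.85)(0.70) − (-0.15)(-0.05) = 0.5875
  C_23 = −[(0.85)(-0.10) − (-0.05)(-0.05)] = 0.0875
  C_31 = (-0.05)(-0.25) − (-0.15)(0.80) = 0.1325
  C_32 = −[(0.85)(-0.25) − (-0.15)(-0.15)] = 0.2350
  C_33 = (0.85)(0.80) − (-0.05)(-0.15) = 0.6725
det(I−A) = Σ_j (I−A)_1j·C_1j = (0.85)(0.5350) + (-0.05)(0.1175) + (-0.15)(0.0550) = 0.440625
adj(I−A) = Cᵀ =
  [ 0.5350   0.0500   0.1325]
  [ 0.1175   0.5875   0.2350]
  [ 0.0550   0.0875   0.6725]
(I − A)⁻¹ = adj(I−A) / det(I−A) ≈
  [   1.2142     0.1135     0.3007]
  [   0.2667     1.3333     0.5333]
  [   0.1248     0.1986     1.5262]
First solve x = (I − A)⁻¹ d = adj(I−A)·d / det(I−A); in particular x_1 = (0.5350·420 + 0.0500·360 + 0.1325·400) / 0.440625 = 295.70 / 0.440625 ≈ 671.0922.
Intermediate flow from 1 to 1: z_11 = a_11 · x_1 = 0.15 × 295.70 / 0.440625 = 44.355 / 0.440625 ≈ 100.66.

z_11 = 100.66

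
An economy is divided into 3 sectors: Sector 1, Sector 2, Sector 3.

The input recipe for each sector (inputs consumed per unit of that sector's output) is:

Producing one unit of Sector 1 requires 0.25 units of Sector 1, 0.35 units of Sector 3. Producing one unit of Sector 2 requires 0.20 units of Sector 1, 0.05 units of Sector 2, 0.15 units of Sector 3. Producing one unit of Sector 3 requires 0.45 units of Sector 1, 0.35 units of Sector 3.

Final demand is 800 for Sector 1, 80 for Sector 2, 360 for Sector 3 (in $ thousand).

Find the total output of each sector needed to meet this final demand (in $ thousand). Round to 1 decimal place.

x_1 = 2117.1, x_2 = 84.2, x_3 = 1713.2

I − A =
  [   0.75    -0.20    -0.45]
  [   0.00     0.95     0.00]
  [  -0.35    -0.15     0.65]
Cofactors of I−A, C_ij = (−1)^(i+j)·(minor ij) (rows/columns in the sector order above):
  C_11 = (0.95)(0.65) − (0.00)(-0.15) = 0.6175
  C_12 = −[(0.00)(0.65) − (0.00)(-0.35)] = 0.0000
  C_13 = (0.00)(-0.15) − (0.95)(-0.35) = 0.3325
  C_21 = −[(-0.20)(0.65) − (-0.45)(-0.15)] = 0.1975
  C_22 = (0.75)(0.65) − (-0.45)(-0.35) = 0.3300
  C_23 = −[(0.75)(-0.15) − (-0.20)(-0.35)] = 0.1825
  C_31 = (-0.20)(0.00) − (-0.45)(0.95) = 0.4275
  C_32 = −[(0.75)(0.00) − (-0.45)(0.00)] = 0.0000
  C_33 = (0.75)(0.95) − (-0.20)(0.00) = 0.7125
det(I−A) = Σ_j (I−A)_1j·C_1j = (0.75)(0.6175) + (-0.20)(0.0000) + (-0.45)(0.3325) = 0.3135
adj(I−A) = Cᵀ =
  [ 0.6175   0.1975   0.4275]
  [ 0.0000   0.3300   0.0000]
  [ 0.3325   0.1825   0.7125]
(I − A)⁻¹ = adj(I−A) / det(I−A) ≈
  [   1.9697     0.6300     1.3636]
  [   0.0000     1.0526     0.0000]
  [   1.0606     0.5821     2.2727]
x = (I − A)⁻¹ d = adj(I−A)·d / det(I−A), with det(I−A) = 0.3135:
  x_1 = (0.6175·800 + 0.1975·80 + 0.4275·360) / 0.3135 = 663.70 / 0.3135 ≈ 2117.1
  x_2 = (0.0000·800 + 0.3300·80 + 0.0000·360) / 0.3135 = 26.40 / 0.3135 ≈ 84.2
  x_3 = (0.3325·800 + 0.1825·80 + 0.7125·360) / 0.3135 = 537.10 / 0.3135 ≈ 1713.2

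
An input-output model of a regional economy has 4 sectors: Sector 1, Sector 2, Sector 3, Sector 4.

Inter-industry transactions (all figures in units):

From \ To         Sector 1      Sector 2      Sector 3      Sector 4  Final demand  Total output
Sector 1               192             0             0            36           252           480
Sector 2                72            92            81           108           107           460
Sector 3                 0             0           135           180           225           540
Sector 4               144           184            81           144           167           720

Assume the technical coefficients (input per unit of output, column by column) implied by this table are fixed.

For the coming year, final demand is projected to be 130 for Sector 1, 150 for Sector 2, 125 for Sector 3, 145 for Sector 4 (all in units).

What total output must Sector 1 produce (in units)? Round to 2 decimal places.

Technical coefficients a_ij = z_ij / X_j:
  a_11 = 192/480 = 0.40, a_21 = 72/480 = 0.15, a_31 = 0/480 = 0.00, a_41 = 144/480 = 0.30
  a_12 = 0/460 = 0.00, a_22 = 92/460 = 0.20, a_32 = 0/460 = 0.00, a_42 = 184/460 = 0.40
  a_13 = 0/540 = 0.00, a_23 = 81/540 = 0.15, a_33 = 135/540 = 0.25, a_43 = 81/540 = 0.15
  a_14 = 36/720 = 0.05, a_24 = 108/720 = 0.15, a_34 = 180/720 = 0.25, a_44 = 144/720 = 0.20
I − A =
  [   0.60     0.00     0.00    -0.05]
  [  -0.15     0.80    -0.15    -0.15]
  [   0.00     0.00     0.75    -0.25]
  [  -0.30    -0.40    -0.15     0.80]
Compute the cofactors C_ij = (−1)^(i+j)·(3×3 minor ij) of I−A; the adjugate is their transpose:
adj(I−A) = Cᵀ =
  [ 0.390000   0.015000   0.009000   0.030000]
  [ 0.129375   0.326250   0.084375   0.095625]
  [ 0.075000   0.060000   0.333000   0.120000]
  [ 0.225000   0.180000   0.108000   0.360000]
det(I−A) = Σ_j (I−A)_1j·C_1j = (0.60)(0.390000) + (0.00)(0.129375) + (0.00)(0.075000) + (-0.05)(0.225000) = 0.22275
(I − A)⁻¹ = adj(I−A) / det(I−A) ≈
  [   1.7508     0.0673     0.0404     0.1347]
  [   0.5808     1.4646     0.3788     0.4293]
  [   0.3367     0.2694     1.4949     0.5387]
  [   1.0101     0.8081     0.4848     1.6162]
x = (I − A)⁻¹ d = adj(I−A)·d / det(I−A), with det(I−A) = 0.22275:
  x_1 = (0.390000·130 + 0.015000·150 + 0.009000·125 + 0.030000·145) / 0.22275 = 58.425 / 0.22275 ≈ 262.29
  x_2 = (0.129375·130 + 0.326250·150 + 0.084375·125 + 0.095625·145) / 0.22275 = 90.16875 / 0.22275 ≈ 404.80
  x_3 = (0.075000·130 + 0.060000·150 + 0.333000·125 + 0.120000·145) / 0.22275 = 77.775 / 0.22275 ≈ 349.16
  x_4 = (0.225000·130 + 0.180000·150 + 0.108000·125 + 0.360000·145) / 0.22275 = 121.95 / 0.22275 ≈ 547.47

x_1 = 262.29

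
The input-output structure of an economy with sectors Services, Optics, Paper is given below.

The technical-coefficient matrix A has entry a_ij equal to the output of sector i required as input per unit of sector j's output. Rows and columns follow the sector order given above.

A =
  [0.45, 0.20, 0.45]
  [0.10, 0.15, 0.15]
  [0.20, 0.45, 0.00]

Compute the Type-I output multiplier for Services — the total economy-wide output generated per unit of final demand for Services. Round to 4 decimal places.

m_S = 3.6652

I − A =
  [   0.55    -0.20    -0.45]
  [  -0.10     0.85    -0.15]
  [  -0.20    -0.45     1.00]
Cofactors of I−A, C_ij = (−1)^(i+j)·(minor ij) (rows/columns in the sector order above):
  C_11 = (0.85)(1.00) − (-0.15)(-0.45) = 0.7825
  C_12 = −[(-0.10)(1.00) − (-0.15)(-0.20)] = 0.1300
  C_13 = (-0.10)(-0.45) − (0.85)(-0.20) = 0.2150
  C_21 = −[(-0.20)(1.00) − (-0.45)(-0.45)] = 0.4025
  C_22 = (0.55)(1.00) − (-0.45)(-0.20) = 0.4600
  C_23 = −[(0.55)(-0.45) − (-0.20)(-0.20)] = 0.2875
  C_31 = (-0.20)(-0.15) − (-0.45)(0.85) = 0.4125
  C_32 = −[(0.55)(-0.15) − (-0.45)(-0.10)] = 0.1275
  C_33 = (0.55)(0.85) − (-0.20)(-0.10) = 0.4475
det(I−A) = Σ_j (I−A)_1j·C_1j = (0.55)(0.7825) + (-0.20)(0.1300) + (-0.45)(0.2150) = 0.307625
adj(I−A) = Cᵀ =
  [ 0.7825   0.4025   0.4125]
  [ 0.1300   0.4600   0.1275]
  [ 0.2150   0.2875   0.4475]
(I − A)⁻¹ = adj(I−A) / det(I−A) ≈
  [   2.54368     1.30841     1.34092]
  [   0.42259     1.49533     0.41447]
  [   0.69890     0.93458     1.45469]
The output multiplier for sector j is the column-j sum of the Leontief inverse (I − A)⁻¹ = adj(I−A) / det(I−A).
Column S of adj(I−A): (0.7825, 0.1300, 0.2150); det(I−A) = 0.307625.
m_S = (0.7825 + 0.1300 + 0.2150) / 0.307625 = 1.1275 / 0.307625 ≈ 3.6652.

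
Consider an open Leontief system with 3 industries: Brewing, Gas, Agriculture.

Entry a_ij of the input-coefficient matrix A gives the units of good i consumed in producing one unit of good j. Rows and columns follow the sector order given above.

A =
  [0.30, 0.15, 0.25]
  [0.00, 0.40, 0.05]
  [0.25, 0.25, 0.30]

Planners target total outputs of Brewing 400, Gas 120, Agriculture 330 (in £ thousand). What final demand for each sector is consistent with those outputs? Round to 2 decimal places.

d_B = 179.50, d_G = 55.50, d_A = 101.00

I − A =
  [   0.70    -0.15    -0.25]
  [   0.00     0.60    -0.05]
  [  -0.25    -0.25     0.70]
d = (I − A) x:
  d_B = (+0.70)·400 + (-0.15)·120 + (-0.25)·330 = 179.50
  d_G = (+0.00)·400 + (+0.60)·120 + (-0.05)·330 = 55.50
  d_A = (-0.25)·400 + (-0.25)·120 + (+0.70)·330 = 101.00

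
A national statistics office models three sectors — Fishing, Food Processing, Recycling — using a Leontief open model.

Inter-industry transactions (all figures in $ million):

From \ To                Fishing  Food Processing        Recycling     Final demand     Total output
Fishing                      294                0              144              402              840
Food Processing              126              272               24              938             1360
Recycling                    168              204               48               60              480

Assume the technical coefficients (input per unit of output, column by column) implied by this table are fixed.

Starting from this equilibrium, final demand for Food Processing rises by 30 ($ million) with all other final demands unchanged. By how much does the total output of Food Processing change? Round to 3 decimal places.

Δx_2 = 38.567

Technical coefficients a_ij = z_ij / X_j:
  a_11 = 294/840 = 0.35, a_21 = 126/840 = 0.15, a_31 = 168/840 = 0.20
  a_12 = 0/1360 = 0.00, a_22 = 272/1360 = 0.20, a_32 = 204/1360 = 0.15
  a_13 = 144/480 = 0.30, a_23 = 24/480 = 0.05, a_33 = 48/480 = 0.10
I − A =
  [   0.65     0.00    -0.30]
  [  -0.15     0.80    -0.05]
  [  -0.20    -0.15     0.90]
Cofactors of I−A, C_ij = (−1)^(i+j)·(minor ij) (rows/columns in the sector order above):
  C_11 = (0.80)(0.90) − (-0.05)(-0.15) = 0.7125
  C_12 = −[(-0.15)(0.90) − (-0.05)(-0.20)] = 0.1450
  C_13 = (-0.15)(-0.15) − (0.80)(-0.20) = 0.1825
  C_21 = −[(0.00)(0.90) − (-0.30)(-0.15)] = 0.0450
  C_22 = (0.65)(0.90) − (-0.30)(-0.20) = 0.5250
  C_23 = −[(0.65)(-0.15) − (0.00)(-0.20)] = 0.0975
  C_31 = (0.00)(-0.05) − (-0.30)(0.80) = 0.2400
  C_32 = −[(0.65)(-0.05) − (-0.30)(-0.15)] = 0.0775
  C_33 = (0.65)(0.80) − (0.00)(-0.15) = 0.5200
det(I−A) = Σ_j (I−A)_1j·C_1j = (0.65)(0.7125) + (0.00)(0.1450) + (-0.30)(0.1825) = 0.408375
adj(I−A) = Cᵀ =
  [ 0.7125   0.0450   0.2400]
  [ 0.1450   0.5250   0.0775]
  [ 0.1825   0.0975   0.5200]
(I − A)⁻¹ = adj(I−A) / det(I−A) ≈
  [   1.7447     0.1102     0.5877]
  [   0.3551     1.2856     0.1898]
  [   0.4469     0.2388     1.2733]
Δx = (I − A)⁻¹ Δd with Δd having +30 in the Food Processing component and 0 elsewhere.
So Δx_2 = L_22 · (+30), where L_22 = adj(I−A)_22 / det(I−A) = 0.5250 / 0.408375.
Δx_2 = 0.5250 × (+30) / 0.408375 = 15.75 / 0.408375 ≈ 38.567.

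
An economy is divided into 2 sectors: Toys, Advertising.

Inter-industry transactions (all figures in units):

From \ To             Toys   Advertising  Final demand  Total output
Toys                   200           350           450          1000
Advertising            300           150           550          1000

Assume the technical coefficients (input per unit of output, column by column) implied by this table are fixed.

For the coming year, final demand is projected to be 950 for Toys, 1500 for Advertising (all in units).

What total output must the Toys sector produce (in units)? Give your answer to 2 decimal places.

Technical coefficients a_ij = z_ij / X_j:
  a_TT = 200/1000 = 0.20, a_AT = 300/1000 = 0.30
  a_TA = 350/1000 = 0.35, a_AA = 150/1000 = 0.15
I − A =
  [   0.80    -0.35]
  [  -0.30     0.85]
det(I−A) = (0.80)(0.85) − (-0.35)(-0.30) = 0.5750
adj(I−A) = [[0.85, 0.35], [0.30, 0.80]]
(I − A)⁻¹ = adj(I−A) / det(I−A) ≈
  [   1.4783     0.6087]
  [   0.5217     1.3913]
x = (I − A)⁻¹ d = adj(I−A)·d / det(I−A), with det(I−A) = 0.5750:
  x_T = (0.85·950 + 0.35·1500) / 0.5750 = 1332.50 / 0.5750 ≈ 2317.39
  x_A = (0.30·950 + 0.80·1500) / 0.5750 = 1485.00 / 0.5750 ≈ 2582.61

x_T = 2317.39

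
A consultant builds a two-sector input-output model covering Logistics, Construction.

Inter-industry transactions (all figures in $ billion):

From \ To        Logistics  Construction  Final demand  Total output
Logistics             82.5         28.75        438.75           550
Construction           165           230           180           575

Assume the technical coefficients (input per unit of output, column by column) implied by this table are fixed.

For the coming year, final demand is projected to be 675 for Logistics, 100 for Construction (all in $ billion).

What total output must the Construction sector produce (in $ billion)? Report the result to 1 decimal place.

x_2 = 580.8

Technical coefficients a_ij = z_ij / X_j:
  a_11 = 82.5/550 = 0.15, a_21 = 165/550 = 0.30
  a_12 = 28.75/575 = 0.05, a_22 = 230/575 = 0.40
I − A =
  [   0.85    -0.05]
  [  -0.30     0.60]
det(I−A) = (0.85)(0.60) − (-0.05)(-0.30) = 0.4950
adj(I−A) = [[0.60, 0.05], [0.30, 0.85]]
(I − A)⁻¹ = adj(I−A) / det(I−A) ≈
  [   1.2121     0.1010]
  [   0.6061     1.7172]
x = (I − A)⁻¹ d = adj(I−A)·d / det(I−A), with det(I−A) = 0.4950:
  x_1 = (0.60·675 + 0.05·100) / 0.4950 = 410.00 / 0.4950 ≈ 828.3
  x_2 = (0.30·675 + 0.85·100) / 0.4950 = 287.50 / 0.4950 ≈ 580.8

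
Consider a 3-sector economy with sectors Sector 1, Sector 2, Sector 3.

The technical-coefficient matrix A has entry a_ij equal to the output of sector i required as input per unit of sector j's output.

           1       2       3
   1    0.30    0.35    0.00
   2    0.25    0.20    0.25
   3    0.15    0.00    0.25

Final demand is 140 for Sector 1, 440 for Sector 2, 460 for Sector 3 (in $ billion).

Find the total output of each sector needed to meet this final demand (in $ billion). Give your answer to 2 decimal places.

x_1 = 702.56, x_2 = 1005.13, x_3 = 753.85

I − A =
  [   0.70    -0.35     0.00]
  [  -0.25     0.80    -0.25]
  [  -0.15     0.00     0.75]
Cofactors of I−A, C_ij = (−1)^(i+j)·(minor ij) (rows/columns in the sector order above):
  C_11 = (0.80)(0.75) − (-0.25)(0.00) = 0.6000
  C_12 = −[(-0.25)(0.75) − (-0.25)(-0.15)] = 0.2250
  C_13 = (-0.25)(0.00) − (0.80)(-0.15) = 0.1200
  C_21 = −[(-0.35)(0.75) − (0.00)(0.00)] = 0.2625
  C_22 = (0.70)(0.75) − (0.00)(-0.15) = 0.5250
  C_23 = −[(0.70)(0.00) − (-0.35)(-0.15)] = 0.0525
  C_31 = (-0.35)(-0.25) − (0.00)(0.80) = 0.0875
  C_32 = −[(0.70)(-0.25) − (0.00)(-0.25)] = 0.1750
  C_33 = (0.70)(0.80) − (-0.35)(-0.25) = 0.4725
det(I−A) = Σ_j (I−A)_1j·C_1j = (0.70)(0.6000) + (-0.35)(0.2250) + (0.00)(0.1200) = 0.34125
adj(I−A) = Cᵀ =
  [ 0.6000   0.2625   0.0875]
  [ 0.2250   0.5250   0.1750]
  [ 0.1200   0.0525   0.4725]
(I − A)⁻¹ = adj(I−A) / det(I−A) ≈
  [   1.7582     0.7692     0.2564]
  [   0.6593     1.5385     0.5128]
  [   0.3516     0.1538     1.3846]
x = (I − A)⁻¹ d = adj(I−A)·d / det(I−A), with det(I−A) = 0.34125:
  x_1 = (0.6000·140 + 0.2625·440 + 0.0875·460) / 0.34125 = 239.75 / 0.34125 ≈ 702.56
  x_2 = (0.2250·140 + 0.5250·440 + 0.1750·460) / 0.34125 = 343.00 / 0.34125 ≈ 1005.13
  x_3 = (0.1200·140 + 0.0525·440 + 0.4725·460) / 0.34125 = 257.25 / 0.34125 ≈ 753.85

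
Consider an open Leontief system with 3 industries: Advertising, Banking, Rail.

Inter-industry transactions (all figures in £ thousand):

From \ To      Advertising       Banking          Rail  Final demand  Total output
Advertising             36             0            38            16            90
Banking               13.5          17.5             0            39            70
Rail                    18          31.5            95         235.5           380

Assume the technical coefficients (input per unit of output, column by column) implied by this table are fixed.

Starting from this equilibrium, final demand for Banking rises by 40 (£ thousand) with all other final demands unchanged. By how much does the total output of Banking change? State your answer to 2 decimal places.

Δx_2 = 54.47

Technical coefficients a_ij = z_ij / X_j:
  a_11 = 36/90 = 0.40, a_21 = 13.5/90 = 0.15, a_31 = 18/90 = 0.20
  a_12 = 0/70 = 0.00, a_22 = 17.5/70 = 0.25, a_32 = 31.5/70 = 0.45
  a_13 = 38/380 = 0.10, a_23 = 0/380 = 0.00, a_33 = 95/380 = 0.25
I − A =
  [   0.60     0.00    -0.10]
  [  -0.15     0.75     0.00]
  [  -0.20    -0.45     0.75]
Cofactors of I−A, C_ij = (−1)^(i+j)·(minor ij) (rows/columns in the sector order above):
  C_11 = (0.75)(0.75) − (0.00)(-0.45) = 0.5625
  C_12 = −[(-0.15)(0.75) − (0.00)(-0.20)] = 0.1125
  C_13 = (-0.15)(-0.45) − (0.75)(-0.20) = 0.2175
  C_21 = −[(0.00)(0.75) − (-0.10)(-0.45)] = 0.0450
  C_22 = (0.60)(0.75) − (-0.10)(-0.20) = 0.4300
  C_23 = −[(0.60)(-0.45) − (0.00)(-0.20)] = 0.2700
  C_31 = (0.00)(0.00) − (-0.10)(0.75) = 0.0750
  C_32 = −[(0.60)(0.00) − (-0.10)(-0.15)] = 0.0150
  C_33 = (0.60)(0.75) − (0.00)(-0.15) = 0.4500
det(I−A) = Σ_j (I−A)_1j·C_1j = (0.60)(0.5625) + (0.00)(0.1125) + (-0.10)(0.2175) = 0.31575
adj(I−A) = Cᵀ =
  [ 0.5625   0.0450   0.0750]
  [ 0.1125   0.4300   0.0150]
  [ 0.2175   0.2700   0.4500]
(I − A)⁻¹ = adj(I−A) / det(I−A) ≈
  [   1.7815     0.1425     0.2375]
  [   0.3563     1.3618     0.0475]
  [   0.6888     0.8551     1.4252]
Δx = (I − A)⁻¹ Δd with Δd having +40 in the Banking component and 0 elsewhere.
So Δx_2 = L_22 · (+40), where L_22 = adj(I−A)_22 / det(I−A) = 0.4300 / 0.31575.
Δx_2 = 0.4300 × (+40) / 0.31575 = 17.20 / 0.31575 ≈ 54.47.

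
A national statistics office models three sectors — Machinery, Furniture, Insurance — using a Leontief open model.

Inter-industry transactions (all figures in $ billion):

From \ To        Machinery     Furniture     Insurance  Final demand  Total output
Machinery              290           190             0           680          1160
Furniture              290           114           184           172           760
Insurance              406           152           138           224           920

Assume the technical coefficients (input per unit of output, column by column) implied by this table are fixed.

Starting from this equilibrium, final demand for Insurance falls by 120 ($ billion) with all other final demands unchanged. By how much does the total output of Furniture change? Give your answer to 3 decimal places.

Δx_F = -40.793

Technical coefficients a_ij = z_ij / X_j:
  a_MM = 290/1160 = 0.25, a_FM = 290/1160 = 0.25, a_IM = 406/1160 = 0.35
  a_MF = 190/760 = 0.25, a_FF = 114/760 = 0.15, a_IF = 152/760 = 0.20
  a_MI = 0/920 = 0.00, a_FI = 184/920 = 0.20, a_II = 138/920 = 0.15
I − A =
  [   0.75    -0.25     0.00]
  [  -0.25     0.85    -0.20]
  [  -0.35    -0.20     0.85]
Cofactors of I−A, C_ij = (−1)^(i+j)·(minor ij) (rows/columns in the sector order above):
  C_11 = (0.85)(0.85) − (-0.20)(-0.20) = 0.6825
  C_12 = −[(-0.25)(0.85) − (-0.20)(-0.35)] = 0.2825
  C_13 = (-0.25)(-0.20) − (0.85)(-0.35) = 0.3475
  C_21 = −[(-0.25)(0.85) − (0.00)(-0.20)] = 0.2125
  C_22 = (0.75)(0.85) − (0.00)(-0.35) = 0.6375
  C_23 = −[(0.75)(-0.20) − (-0.25)(-0.35)] = 0.2375
  C_31 = (-0.25)(-0.20) − (0.00)(0.85) = 0.0500
  C_32 = −[(0.75)(-0.20) − (0.00)(-0.25)] = 0.1500
  C_33 = (0.75)(0.85) − (-0.25)(-0.25) = 0.5750
det(I−A) = Σ_j (I−A)_1j·C_1j = (0.75)(0.6825) + (-0.25)(0.2825) + (0.00)(0.3475) = 0.44125
adj(I−A) = Cᵀ =
  [ 0.6825   0.2125   0.0500]
  [ 0.2825   0.6375   0.1500]
  [ 0.3475   0.2375   0.5750]
(I − A)⁻¹ = adj(I−A) / det(I−A) ≈
  [   1.5467     0.4816     0.1133]
  [   0.6402     1.4448     0.3399]
  [   0.7875     0.5382     1.3031]
Δx = (I − A)⁻¹ Δd with Δd having -120 in the Insurance component and 0 elsewhere.
So Δx_F = L_FI · (-120), where L_FI = adj(I−A)_FI / det(I−A) = 0.1500 / 0.44125.
Δx_F = 0.1500 × (-120) / 0.44125 = -18.00 / 0.44125 ≈ -40.793.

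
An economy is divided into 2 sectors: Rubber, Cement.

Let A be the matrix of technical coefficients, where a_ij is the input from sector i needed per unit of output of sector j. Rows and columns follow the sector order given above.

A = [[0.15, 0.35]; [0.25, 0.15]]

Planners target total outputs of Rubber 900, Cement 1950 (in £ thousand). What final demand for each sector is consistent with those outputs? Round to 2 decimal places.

d_1 = 82.50, d_2 = 1432.50

I − A =
  [   0.85    -0.35]
  [  -0.25     0.85]
d = (I − A) x:
  d_1 = (+0.85)·900 + (-0.35)·1950 = 82.50
  d_2 = (-0.25)·900 + (+0.85)·1950 = 1432.50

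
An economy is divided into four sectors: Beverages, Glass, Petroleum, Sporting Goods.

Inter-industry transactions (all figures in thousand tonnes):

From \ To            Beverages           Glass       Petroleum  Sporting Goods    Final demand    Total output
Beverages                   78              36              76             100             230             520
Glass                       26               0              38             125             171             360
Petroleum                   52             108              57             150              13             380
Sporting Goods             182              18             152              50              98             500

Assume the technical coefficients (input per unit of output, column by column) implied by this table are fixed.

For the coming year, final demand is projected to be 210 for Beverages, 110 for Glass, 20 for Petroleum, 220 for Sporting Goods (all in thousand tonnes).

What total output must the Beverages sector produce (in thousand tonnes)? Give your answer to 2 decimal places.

Technical coefficients a_ij = z_ij / X_j:
  a_11 = 78/520 = 0.15, a_21 = 26/520 = 0.05, a_31 = 52/520 = 0.10, a_41 = 182/520 = 0.35
  a_12 = 36/360 = 0.10, a_22 = 0/360 = 0.00, a_32 = 108/360 = 0.30, a_42 = 18/360 = 0.05
  a_13 = 76/380 = 0.20, a_23 = 38/380 = 0.10, a_33 = 57/380 = 0.15, a_43 = 152/380 = 0.40
  a_14 = 100/500 = 0.20, a_24 = 125/500 = 0.25, a_34 = 150/500 = 0.30, a_44 = 50/500 = 0.10
I − A =
  [   0.85    -0.10    -0.20    -0.20]
  [  -0.05     1.00    -0.10    -0.25]
  [  -0.10    -0.30     0.85    -0.30]
  [  -0.35    -0.05    -0.40     0.90]
Compute the cofactors C_ij = (−1)^(i+j)·(3×3 minor ij) of I−A; the adjugate is their transpose:
adj(I−A) = Cᵀ =
  [ 0.575875   0.154000   0.277500   0.263250]
  [ 0.136125   0.441750   0.185000   0.214625]
  [ 0.234250   0.241750   0.670625   0.342750]
  [ 0.335625   0.191875   0.416250   0.668750]
det(I−A) = Σ_j (I−A)_1j·C_1j = (0.85)(0.575875) + (-0.10)(0.136125) + (-0.20)(0.234250) + (-0.20)(0.335625) = 0.36190625
(I − A)⁻¹ = adj(I−A) / det(I−A) ≈
  [   1.5912     0.4255     0.7668     0.7274]
  [   0.3761     1.2206     0.5112     0.5930]
  [   0.6473     0.6680     1.8530     0.9471]
  [   0.9274     0.5302     1.1502     1.8479]
x = (I − A)⁻¹ d = adj(I−A)·d / det(I−A), with det(I−A) = 0.36190625:
  x_1 = (0.575875·210 + 0.154000·110 + 0.277500·20 + 0.263250·220) / 0.36190625 = 201.33875 / 0.36190625 ≈ 556.33
  x_2 = (0.136125·210 + 0.441750·110 + 0.185000·20 + 0.214625·220) / 0.36190625 = 128.09625 / 0.36190625 ≈ 353.95
  x_3 = (0.234250·210 + 0.241750·110 + 0.670625·20 + 0.342750·220) / 0.36190625 = 164.6025 / 0.36190625 ≈ 454.82
  x_4 = (0.335625·210 + 0.191875·110 + 0.416250·20 + 0.668750·220) / 0.36190625 = 247.0375 / 0.36190625 ≈ 682.60

x_1 = 556.33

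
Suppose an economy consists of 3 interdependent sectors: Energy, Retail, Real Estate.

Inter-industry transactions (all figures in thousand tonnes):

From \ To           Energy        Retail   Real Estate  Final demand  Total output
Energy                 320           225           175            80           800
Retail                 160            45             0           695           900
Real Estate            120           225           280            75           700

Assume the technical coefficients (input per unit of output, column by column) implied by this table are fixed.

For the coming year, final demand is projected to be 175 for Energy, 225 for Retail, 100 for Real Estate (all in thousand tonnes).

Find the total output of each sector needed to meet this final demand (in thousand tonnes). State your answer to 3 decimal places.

Technical coefficients a_ij = z_ij / X_j:
  a_11 = 320/800 = 0.40, a_21 = 160/800 = 0.20, a_31 = 120/800 = 0.15
  a_12 = 225/900 = 0.25, a_22 = 45/900 = 0.05, a_32 = 225/900 = 0.25
  a_13 = 175/700 = 0.25, a_23 = 0/700 = 0.00, a_33 = 280/700 = 0.40
I − A =
  [   0.60    -0.25    -0.25]
  [  -0.20     0.95     0.00]
  [  -0.15    -0.25     0.60]
Cofactors of I−A, C_ij = (−1)^(i+j)·(minor ij) (rows/columns in the sector order above):
  C_11 = (0.95)(0.60) − (0.00)(-0.25) = 0.5700
  C_12 = −[(-0.20)(0.60) − (0.00)(-0.15)] = 0.1200
  C_13 = (-0.20)(-0.25) − (0.95)(-0.15) = 0.1925
  C_21 = −[(-0.25)(0.60) − (-0.25)(-0.25)] = 0.2125
  C_22 = (0.60)(0.60) − (-0.25)(-0.15) = 0.3225
  C_23 = −[(0.60)(-0.25) − (-0.25)(-0.15)] = 0.1875
  C_31 = (-0.25)(0.00) − (-0.25)(0.95) = 0.2375
  C_32 = −[(0.60)(0.00) − (-0.25)(-0.20)] = 0.0500
  C_33 = (0.60)(0.95) − (-0.25)(-0.20) = 0.5200
det(I−A) = Σ_j (I−A)_1j·C_1j = (0.60)(0.5700) + (-0.25)(0.1200) + (-0.25)(0.1925) = 0.263875
adj(I−A) = Cᵀ =
  [ 0.5700   0.2125   0.2375]
  [ 0.1200   0.3225   0.0500]
  [ 0.1925   0.1875   0.5200]
(I − A)⁻¹ = adj(I−A) / det(I−A) ≈
  [   2.1601     0.8053     0.9000]
  [   0.4548     1.2222     0.1895]
  [   0.7295     0.7106     1.9706]
x = (I − A)⁻¹ d = adj(I−A)·d / det(I−A), with det(I−A) = 0.263875:
  x_1 = (0.5700·175 + 0.2125·225 + 0.2375·100) / 0.263875 = 171.3125 / 0.263875 ≈ 649.218
  x_2 = (0.1200·175 + 0.3225·225 + 0.0500·100) / 0.263875 = 98.5625 / 0.263875 ≈ 373.520
  x_3 = (0.1925·175 + 0.1875·225 + 0.5200·100) / 0.263875 = 127.875 / 0.263875 ≈ 484.604

x_1 = 649.218, x_2 = 373.520, x_3 = 484.604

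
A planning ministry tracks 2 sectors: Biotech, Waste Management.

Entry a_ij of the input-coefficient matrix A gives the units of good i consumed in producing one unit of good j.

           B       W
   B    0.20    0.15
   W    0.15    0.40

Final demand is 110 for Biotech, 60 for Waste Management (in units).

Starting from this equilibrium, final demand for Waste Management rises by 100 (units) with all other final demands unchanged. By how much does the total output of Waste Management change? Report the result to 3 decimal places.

Δx_W = 174.863

I − A =
  [   0.80    -0.15]
  [  -0.15     0.60]
det(I−A) = (0.80)(0.60) − (-0.15)(-0.15) = 0.4575
adj(I−A) = [[0.60, 0.15], [0.15, 0.80]]
(I − A)⁻¹ = adj(I−A) / det(I−A) ≈
  [   1.3115     0.3279]
  [   0.3279     1.7486]
Δx = (I − A)⁻¹ Δd with Δd having +100 in the Waste Management component and 0 elsewhere.
So Δx_W = L_WW · (+100), where L_WW = adj(I−A)_WW / det(I−A) = 0.80 / 0.4575.
Δx_W = 0.80 × (+100) / 0.4575 = 80.00 / 0.4575 ≈ 174.863.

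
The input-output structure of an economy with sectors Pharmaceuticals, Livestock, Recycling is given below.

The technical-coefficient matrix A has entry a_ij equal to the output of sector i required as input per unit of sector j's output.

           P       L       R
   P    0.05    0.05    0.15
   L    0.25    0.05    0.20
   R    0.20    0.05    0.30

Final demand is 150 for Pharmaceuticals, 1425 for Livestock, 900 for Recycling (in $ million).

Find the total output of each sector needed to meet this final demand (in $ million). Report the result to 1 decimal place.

x_P = 509.5, x_L = 1964.9, x_R = 1571.6

I − A =
  [   0.95    -0.05    -0.15]
  [  -0.25     0.95    -0.20]
  [  -0.20    -0.05     0.70]
Cofactors of I−A, C_ij = (−1)^(i+j)·(minor ij) (rows/columns in the sector order above):
  C_11 = (0.95)(0.70) − (-0.20)(-0.05) = 0.6550
  C_12 = −[(-0.25)(0.70) − (-0.20)(-0.20)] = 0.2150
  C_13 = (-0.25)(-0.05) − (0.95)(-0.20) = 0.2025
  C_21 = −[(-0.05)(0.70) − (-0.15)(-0.05)] = 0.0425
  C_22 = (0.95)(0.70) − (-0.15)(-0.20) = 0.6350
  C_23 = −[(0.95)(-0.05) − (-0.05)(-0.20)] = 0.0575
  C_31 = (-0.05)(-0.20) − (-0.15)(0.95) = 0.1525
  C_32 = −[(0.95)(-0.20) − (-0.15)(-0.25)] = 0.2275
  C_33 = (0.95)(0.95) − (-0.05)(-0.25) = 0.8900
det(I−A) = Σ_j (I−A)_1j·C_1j = (0.95)(0.6550) + (-0.05)(0.2150) + (-0.15)(0.2025) = 0.581125
adj(I−A) = Cᵀ =
  [ 0.6550   0.0425   0.1525]
  [ 0.2150   0.6350   0.2275]
  [ 0.2025   0.0575   0.8900]
(I − A)⁻¹ = adj(I−A) / det(I−A) ≈
  [   1.1271     0.0731     0.2624]
  [   0.3700     1.0927     0.3915]
  [   0.3485     0.0989     1.5315]
x = (I − A)⁻¹ d = adj(I−A)·d / det(I−A), with det(I−A) = 0.581125:
  x_P = (0.6550·150 + 0.0425·1425 + 0.1525·900) / 0.581125 = 296.0625 / 0.581125 ≈ 509.5
  x_L = (0.2150·150 + 0.6350·1425 + 0.2275·900) / 0.581125 = 1141.875 / 0.581125 ≈ 1964.9
  x_R = (0.2025·150 + 0.0575·1425 + 0.8900·900) / 0.581125 = 913.3125 / 0.581125 ≈ 1571.6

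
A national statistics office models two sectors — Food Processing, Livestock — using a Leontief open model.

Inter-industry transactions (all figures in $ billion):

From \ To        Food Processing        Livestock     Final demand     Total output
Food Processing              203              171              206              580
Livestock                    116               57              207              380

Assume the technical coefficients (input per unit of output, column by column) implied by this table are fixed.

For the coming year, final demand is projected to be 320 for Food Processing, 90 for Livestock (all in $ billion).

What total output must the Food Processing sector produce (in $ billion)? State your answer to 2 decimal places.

x_1 = 675.68

Technical coefficients a_ij = z_ij / X_j:
  a_11 = 203/580 = 0.35, a_21 = 116/580 = 0.20
  a_12 = 171/380 = 0.45, a_22 = 57/380 = 0.15
I − A =
  [   0.65    -0.45]
  [  -0.20     0.85]
det(I−A) = (0.65)(0.85) − (-0.45)(-0.20) = 0.4625
adj(I−A) = [[0.85, 0.45], [0.20, 0.65]]
(I − A)⁻¹ = adj(I−A) / det(I−A) ≈
  [   1.8378     0.9730]
  [   0.4324     1.4054]
x = (I − A)⁻¹ d = adj(I−A)·d / det(I−A), with det(I−A) = 0.4625:
  x_1 = (0.85·320 + 0.45·90) / 0.4625 = 312.50 / 0.4625 ≈ 675.68
  x_2 = (0.20·320 + 0.65·90) / 0.4625 = 122.50 / 0.4625 ≈ 264.86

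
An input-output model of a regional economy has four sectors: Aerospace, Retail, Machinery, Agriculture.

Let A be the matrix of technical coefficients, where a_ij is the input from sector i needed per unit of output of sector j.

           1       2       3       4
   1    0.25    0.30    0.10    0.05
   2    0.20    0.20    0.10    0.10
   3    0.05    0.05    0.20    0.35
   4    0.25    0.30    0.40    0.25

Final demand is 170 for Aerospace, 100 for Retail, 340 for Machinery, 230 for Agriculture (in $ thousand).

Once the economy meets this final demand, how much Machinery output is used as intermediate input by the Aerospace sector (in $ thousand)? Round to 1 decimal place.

I − A =
  [   0.75    -0.30    -0.10    -0.05]
  [  -0.20     0.80    -0.10    -0.10]
  [  -0.05    -0.05     0.80    -0.35]
  [  -0.25    -0.30    -0.40     0.75]
Compute the cofactors C_ij = (−1)^(i+j)·(3×3 minor ij) of I−A; the adjugate is their transpose:
adj(I−A) = Cᵀ =
  [ 0.32775   0.16525   0.10900   0.09475]
  [ 0.12650   0.32150   0.10650   0.10100]
  [ 0.12825   0.14450   0.36200   0.19675]
  [ 0.22825   0.26075   0.27200   0.42175]
det(I−A) = Σ_j (I−A)_1j·C_1j = (0.75)(0.32775) + (-0.30)(0.12650) + (-0.10)(0.12825) + (-0.05)(0.22825) = 0.183625
(I − A)⁻¹ = adj(I−A) / det(I−A) ≈
  [   1.7849     0.8999     0.5936     0.5160]
  [   0.6889     1.7509     0.5800     0.5500]
  [   0.6984     0.7869     1.9714     1.0715]
  [   1.2430     1.4200     1.4813     2.2968]
First solve x = (I − A)⁻¹ d = adj(I−A)·d / det(I−A); in particular x_1 = (0.32775·170 + 0.16525·100 + 0.10900·340 + 0.09475·230) / 0.183625 = 131.095 / 0.183625 ≈ 713.928.
Intermediate flow from 3 to 1: z_31 = a_31 · x_1 = 0.05 × 131.095 / 0.183625 = 6.55475 / 0.183625 ≈ 35.7.

z_31 = 35.7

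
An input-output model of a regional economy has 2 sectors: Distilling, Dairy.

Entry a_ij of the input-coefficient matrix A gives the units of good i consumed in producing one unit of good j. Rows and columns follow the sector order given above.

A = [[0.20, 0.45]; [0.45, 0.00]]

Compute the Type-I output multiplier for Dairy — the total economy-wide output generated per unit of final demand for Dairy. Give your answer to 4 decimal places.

m_2 = 2.0921

I − A =
  [   0.80    -0.45]
  [  -0.45     1.00]
det(I−A) = (0.80)(1.00) − (-0.45)(-0.45) = 0.5975
adj(I−A) = [[1.00, 0.45], [0.45, 0.80]]
(I − A)⁻¹ = adj(I−A) / det(I−A) ≈
  [   1.67364     0.75314]
  [   0.75314     1.33891]
The output multiplier for sector j is the column-j sum of the Leontief inverse (I − A)⁻¹ = adj(I−A) / det(I−A).
Column 2 of adj(I−A): (0.45, 0.80); det(I−A) = 0.5975.
m_2 = (0.45 + 0.80) / 0.5975 = 1.25 / 0.5975 ≈ 2.0921.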